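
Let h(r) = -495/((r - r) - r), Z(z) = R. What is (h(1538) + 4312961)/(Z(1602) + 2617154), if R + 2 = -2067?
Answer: 6633334513/4022000730 ≈ 1.6493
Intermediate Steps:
R = -2069 (R = -2 - 2067 = -2069)
Z(z) = -2069
h(r) = 495/r (h(r) = -495/(0 - r) = -495*(-1/r) = -(-495)/r = 495/r)
(h(1538) + 4312961)/(Z(1602) + 2617154) = (495/1538 + 4312961)/(-2069 + 2617154) = (495*(1/1538) + 4312961)/2615085 = (495/1538 + 4312961)*(1/2615085) = (6633334513/1538)*(1/2615085) = 6633334513/4022000730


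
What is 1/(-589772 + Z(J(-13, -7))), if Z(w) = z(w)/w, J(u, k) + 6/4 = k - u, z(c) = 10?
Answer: -9/5307928 ≈ -1.6956e-6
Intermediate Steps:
J(u, k) = -3/2 + k - u (J(u, k) = -3/2 + (k - u) = -3/2 + k - u)
Z(w) = 10/w
1/(-589772 + Z(J(-13, -7))) = 1/(-589772 + 10/(-3/2 - 7 - 1*(-13))) = 1/(-589772 + 10/(-3/2 - 7 + 13)) = 1/(-589772 + 10/(9/2)) = 1/(-589772 + 10*(2/9)) = 1/(-589772 + 20/9) = 1/(-5307928/9) = -9/5307928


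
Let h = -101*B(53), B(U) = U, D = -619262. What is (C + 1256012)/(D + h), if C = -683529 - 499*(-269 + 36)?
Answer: -137750/124923 ≈ -1.1027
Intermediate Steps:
h = -5353 (h = -101*53 = -5353)
C = -567262 (C = -683529 - 499*(-233) = -683529 + 116267 = -567262)
(C + 1256012)/(D + h) = (-567262 + 1256012)/(-619262 - 5353) = 688750/(-624615) = 688750*(-1/624615) = -137750/124923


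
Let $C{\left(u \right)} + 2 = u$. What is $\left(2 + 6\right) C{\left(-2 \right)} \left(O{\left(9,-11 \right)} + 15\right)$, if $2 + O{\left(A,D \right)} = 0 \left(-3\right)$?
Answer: $-416$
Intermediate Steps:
$O{\left(A,D \right)} = -2$ ($O{\left(A,D \right)} = -2 + 0 \left(-3\right) = -2 + 0 = -2$)
$C{\left(u \right)} = -2 + u$
$\left(2 + 6\right) C{\left(-2 \right)} \left(O{\left(9,-11 \right)} + 15\right) = \left(2 + 6\right) \left(-2 - 2\right) \left(-2 + 15\right) = 8 \left(-4\right) 13 = \left(-32\right) 13 = -416$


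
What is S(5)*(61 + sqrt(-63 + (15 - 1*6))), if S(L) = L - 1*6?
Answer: -61 - 3*I*sqrt(6) ≈ -61.0 - 7.3485*I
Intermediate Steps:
S(L) = -6 + L (S(L) = L - 6 = -6 + L)
S(5)*(61 + sqrt(-63 + (15 - 1*6))) = (-6 + 5)*(61 + sqrt(-63 + (15 - 1*6))) = -(61 + sqrt(-63 + (15 - 6))) = -(61 + sqrt(-63 + 9)) = -(61 + sqrt(-54)) = -(61 + 3*I*sqrt(6)) = -61 - 3*I*sqrt(6)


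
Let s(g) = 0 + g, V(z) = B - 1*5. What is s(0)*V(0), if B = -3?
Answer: 0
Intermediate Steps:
V(z) = -8 (V(z) = -3 - 1*5 = -3 - 5 = -8)
s(g) = g
s(0)*V(0) = 0*(-8) = 0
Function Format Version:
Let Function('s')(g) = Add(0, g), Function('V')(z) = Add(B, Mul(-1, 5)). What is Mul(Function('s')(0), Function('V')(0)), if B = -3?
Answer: 0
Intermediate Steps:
Function('V')(z) = -8 (Function('V')(z) = Add(-3, Mul(-1, 5)) = Add(-3, -5) = -8)
Function('s')(g) = g
Mul(Function('s')(0), Function('V')(0)) = Mul(0, -8) = 0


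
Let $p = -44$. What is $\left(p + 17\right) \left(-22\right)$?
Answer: $594$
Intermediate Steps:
$\left(p + 17\right) \left(-22\right) = \left(-44 + 17\right) \left(-22\right) = \left(-27\right) \left(-22\right) = 594$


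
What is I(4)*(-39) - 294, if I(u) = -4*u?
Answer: 330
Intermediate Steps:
I(4)*(-39) - 294 = -4*4*(-39) - 294 = -16*(-39) - 294 = 624 - 294 = 330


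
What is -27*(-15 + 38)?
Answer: -621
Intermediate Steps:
-27*(-15 + 38) = -27*23 = -621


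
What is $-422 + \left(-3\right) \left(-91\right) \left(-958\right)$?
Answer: $-261956$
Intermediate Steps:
$-422 + \left(-3\right) \left(-91\right) \left(-958\right) = -422 + 273 \left(-958\right) = -422 - 261534 = -261956$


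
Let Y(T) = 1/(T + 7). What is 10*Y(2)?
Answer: 10/9 ≈ 1.1111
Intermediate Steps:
Y(T) = 1/(7 + T)
10*Y(2) = 10/(7 + 2) = 10/9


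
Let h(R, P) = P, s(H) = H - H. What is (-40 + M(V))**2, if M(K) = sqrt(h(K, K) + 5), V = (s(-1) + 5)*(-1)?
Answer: 1600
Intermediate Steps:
s(H) = 0
V = -5 (V = (0 + 5)*(-1) = 5*(-1) = -5)
M(K) = sqrt(5 + K) (M(K) = sqrt(K + 5) = sqrt(5 + K))
(-40 + M(V))**2 = (-40 + sqrt(5 - 5))**2 = (-40 + sqrt(0))**2 = (-40 + 0)**2 = (-40)**2 = 1600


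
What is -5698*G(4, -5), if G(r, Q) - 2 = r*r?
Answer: -102564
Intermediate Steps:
G(r, Q) = 2 + r**2 (G(r, Q) = 2 + r*r = 2 + r**2)
-5698*G(4, -5) = -5698*(2 + 4**2) = -5698*(2 + 16) = -5698*18 = -102564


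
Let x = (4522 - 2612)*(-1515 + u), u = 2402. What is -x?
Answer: -1694170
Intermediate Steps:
x = 1694170 (x = (4522 - 2612)*(-1515 + 2402) = 1910*887 = 1694170)
-x = -1*1694170 = -1694170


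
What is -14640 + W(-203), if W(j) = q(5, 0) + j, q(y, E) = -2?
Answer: -14845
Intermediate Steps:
W(j) = -2 + j
-14640 + W(-203) = -14640 + (-2 - 203) = -14640 - 205 = -14845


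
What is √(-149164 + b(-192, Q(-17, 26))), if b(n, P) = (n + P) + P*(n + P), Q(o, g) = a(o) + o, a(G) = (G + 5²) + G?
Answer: I*√143714 ≈ 379.1*I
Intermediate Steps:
a(G) = 25 + 2*G (a(G) = (G + 25) + G = (25 + G) + G = 25 + 2*G)
Q(o, g) = 25 + 3*o (Q(o, g) = (25 + 2*o) + o = 25 + 3*o)
b(n, P) = P + n + P*(P + n) (b(n, P) = (P + n) + P*(P + n) = P + n + P*(P + n))
√(-149164 + b(-192, Q(-17, 26))) = √(-149164 + ((25 + 3*(-17)) - 192 + (25 + 3*(-17))² + (25 + 3*(-17))*(-192))) = √(-149164 + ((25 - 51) - 192 + (25 - 51)² + (25 - 51)*(-192))) = √(-149164 + (-26 - 192 + (-26)² - 26*(-192))) = √(-149164 + (-26 - 192 + 676 + 4992)) = √(-149164 + 5450) = √(-143714) = I*√143714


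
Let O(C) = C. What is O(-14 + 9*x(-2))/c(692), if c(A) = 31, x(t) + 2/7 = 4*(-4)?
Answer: -1124/217 ≈ -5.1797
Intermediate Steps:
x(t) = -114/7 (x(t) = -2/7 + 4*(-4) = -2/7 - 16 = -114/7)
O(-14 + 9*x(-2))/c(692) = (-14 + 9*(-114/7))/31 = (-14 - 1026/7)*(1/31) = -1124/7*1/31 = -1124/217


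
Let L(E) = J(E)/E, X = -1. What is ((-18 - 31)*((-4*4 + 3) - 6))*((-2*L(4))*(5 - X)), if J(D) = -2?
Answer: 5586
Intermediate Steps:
L(E) = -2/E
((-18 - 31)*((-4*4 + 3) - 6))*((-2*L(4))*(5 - X)) = ((-18 - 31)*((-4*4 + 3) - 6))*((-(-4)/4)*(5 - 1*(-1))) = (-49*((-16 + 3) - 6))*((-(-4)/4)*(5 + 1)) = (-49*(-13 - 6))*(-2*(-½)*6) = (-49*(-19))*(1*6) = 931*6 = 5586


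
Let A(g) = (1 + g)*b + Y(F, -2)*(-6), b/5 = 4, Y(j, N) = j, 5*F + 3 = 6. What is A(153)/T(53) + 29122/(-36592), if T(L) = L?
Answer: 277570407/4848440 ≈ 57.249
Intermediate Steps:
F = 3/5 (F = -3/5 + (1/5)*6 = -3/5 + 6/5 = 3/5 ≈ 0.60000)
b = 20 (b = 5*4 = 20)
A(g) = 82/5 + 20*g (A(g) = (1 + g)*20 + (3/5)*(-6) = (20 + 20*g) - 18/5 = 82/5 + 20*g)
A(153)/T(53) + 29122/(-36592) = (82/5 + 20*153)/53 + 29122/(-36592) = (82/5 + 3060)*(1/53) + 29122*(-1/36592) = (15382/5)*(1/53) - 14561/18296 = 15382/265 - 14561/18296 = 277570407/4848440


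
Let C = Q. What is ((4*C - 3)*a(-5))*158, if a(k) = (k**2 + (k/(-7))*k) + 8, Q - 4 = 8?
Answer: 1464660/7 ≈ 2.0924e+5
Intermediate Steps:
Q = 12 (Q = 4 + 8 = 12)
a(k) = 8 + 6*k**2/7 (a(k) = (k**2 + (k*(-1/7))*k) + 8 = (k**2 + (-k/7)*k) + 8 = (k**2 - k**2/7) + 8 = 6*k**2/7 + 8 = 8 + 6*k**2/7)
C = 12
((4*C - 3)*a(-5))*158 = ((4*12 - 3)*(8 + (6/7)*(-5)**2))*158 = ((48 - 3)*(8 + (6/7)*25))*158 = (45*(8 + 150/7))*158 = (45*(206/7))*158 = (9270/7)*158 = 1464660/7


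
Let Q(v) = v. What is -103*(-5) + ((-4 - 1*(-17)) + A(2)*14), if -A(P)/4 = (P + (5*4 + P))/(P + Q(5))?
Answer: 336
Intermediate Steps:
A(P) = -4*(20 + 2*P)/(5 + P) (A(P) = -4*(P + (5*4 + P))/(P + 5) = -4*(P + (20 + P))/(5 + P) = -4*(20 + 2*P)/(5 + P))
-103*(-5) + ((-4 - 1*(-17)) + A(2)*14) = -103*(-5) + ((-4 - 1*(-17)) + (8*(-10 - 1*2)/(5 + 2))*14) = 515 + ((-4 + 17) + (8*(-10 - 2)/7)*14) = 515 + (13 + (8*(⅐)*(-12))*14) = 515 + (13 - 96/7*14) = 515 + (13 - 192) = 515 - 179 = 336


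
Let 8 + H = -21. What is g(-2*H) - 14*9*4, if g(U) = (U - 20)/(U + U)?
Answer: -29213/58 ≈ -503.67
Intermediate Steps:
H = -29 (H = -8 - 21 = -29)
g(U) = (-20 + U)/(2*U) (g(U) = (-20 + U)/((2*U)) = (-20 + U)*(1/(2*U)) = (-20 + U)/(2*U))
g(-2*H) - 14*9*4 = (-20 - 2*(-29))/(2*((-2*(-29)))) - 14*9*4 = (1/2)*(-20 + 58)/58 - 126*4 = (1/2)*(1/58)*38 - 1*504 = 19/58 - 504 = -29213/58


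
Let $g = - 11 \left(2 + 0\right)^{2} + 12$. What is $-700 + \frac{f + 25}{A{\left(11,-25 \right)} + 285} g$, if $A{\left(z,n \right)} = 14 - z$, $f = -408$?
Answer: $- \frac{5917}{9} \approx -657.44$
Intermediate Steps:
$g = -32$ ($g = - 11 \cdot 2^{2} + 12 = \left(-11\right) 4 + 12 = -44 + 12 = -32$)
$-700 + \frac{f + 25}{A{\left(11,-25 \right)} + 285} g = -700 + \frac{-408 + 25}{\left(14 - 11\right) + 285} \left(-32\right) = -700 + - \frac{383}{\left(14 - 11\right) + 285} \left(-32\right) = -700 + - \frac{383}{3 + 285} \left(-32\right) = -700 + - \frac{383}{288} \left(-32\right) = -700 + \left(-383\right) \frac{1}{288} \left(-32\right) = -700 - - \frac{383}{9} = -700 + \frac{383}{9} = - \frac{5917}{9}$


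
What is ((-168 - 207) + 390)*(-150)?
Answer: -2250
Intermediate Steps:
((-168 - 207) + 390)*(-150) = (-375 + 390)*(-150) = 15*(-150) = -2250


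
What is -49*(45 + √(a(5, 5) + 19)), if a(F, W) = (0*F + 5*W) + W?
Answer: -2548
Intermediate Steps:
a(F, W) = 6*W (a(F, W) = (0 + 5*W) + W = 5*W + W = 6*W)
-49*(45 + √(a(5, 5) + 19)) = -49*(45 + √(6*5 + 19)) = -49*(45 + √(30 + 19)) = -49*(45 + √49) = -49*(45 + 7) = -49*52 = -2548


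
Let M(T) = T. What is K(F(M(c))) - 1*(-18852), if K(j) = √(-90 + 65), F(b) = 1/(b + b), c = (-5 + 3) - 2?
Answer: 18852 + 5*I ≈ 18852.0 + 5.0*I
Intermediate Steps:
c = -4 (c = -2 - 2 = -4)
F(b) = 1/(2*b)
K(j) = 5*I (K(j) = √(-25) = 5*I)
K(F(M(c))) - 1*(-18852) = 5*I - 1*(-18852) = 5*I + 18852 = 18852 + 5*I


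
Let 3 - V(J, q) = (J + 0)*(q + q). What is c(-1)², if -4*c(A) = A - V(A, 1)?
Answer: 9/4 ≈ 2.2500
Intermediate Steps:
V(J, q) = 3 - 2*J*q (V(J, q) = 3 - (J + 0)*(q + q) = 3 - J*2*q = 3 - 2*J*q)
c(A) = ¾ - 3*A/4 (c(A) = -(A - (3 - 2*A*1))/4 = -(A - (3 - 2*A))/4 = -(A + (-3 + 2*A))/4 = -(-3 + 3*A)/4 = ¾ - 3*A/4)
c(-1)² = (¾ - ¾*(-1))² = (¾ + ¾)² = (3/2)² = 9/4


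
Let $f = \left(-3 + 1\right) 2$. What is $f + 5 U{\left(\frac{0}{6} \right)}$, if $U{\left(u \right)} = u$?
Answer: $-4$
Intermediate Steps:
$f = -4$ ($f = \left(-2\right) 2 = -4$)
$f + 5 U{\left(\frac{0}{6} \right)} = -4 + 5 \cdot \frac{0}{6} = -4 + 5 \cdot 0 \cdot \frac{1}{6} = -4 + 5 \cdot 0 = -4 + 0 = -4$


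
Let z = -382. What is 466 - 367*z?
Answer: 140660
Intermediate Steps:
466 - 367*z = 466 - 367*(-382) = 466 + 140194 = 140660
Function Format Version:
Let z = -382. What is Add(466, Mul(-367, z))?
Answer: 140660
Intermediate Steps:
Add(466, Mul(-367, z)) = Add(466, Mul(-367, -382)) = Add(466, 140194) = 140660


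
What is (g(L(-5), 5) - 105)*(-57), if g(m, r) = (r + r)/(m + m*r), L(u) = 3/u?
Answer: 18430/3 ≈ 6143.3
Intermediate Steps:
g(m, r) = 2*r/(m + m*r) (g(m, r) = (2*r)/(m + m*r) = 2*r/(m + m*r))
(g(L(-5), 5) - 105)*(-57) = (2*5/((3/(-5))*(1 + 5)) - 105)*(-57) = (2*5/((3*(-⅕))*6) - 105)*(-57) = (2*5*(⅙)/(-⅗) - 105)*(-57) = (2*5*(-5/3)*(⅙) - 105)*(-57) = (-25/9 - 105)*(-57) = -970/9*(-57) = 18430/3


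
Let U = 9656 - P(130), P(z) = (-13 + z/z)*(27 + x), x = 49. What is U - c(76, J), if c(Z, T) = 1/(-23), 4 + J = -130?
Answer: 243065/23 ≈ 10568.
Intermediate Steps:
J = -134 (J = -4 - 130 = -134)
P(z) = -912 (P(z) = (-13 + z/z)*(27 + 49) = (-13 + 1)*76 = -12*76 = -912)
c(Z, T) = -1/23
U = 10568 (U = 9656 - 1*(-912) = 9656 + 912 = 10568)
U - c(76, J) = 10568 - 1*(-1/23) = 10568 + 1/23 = 243065/23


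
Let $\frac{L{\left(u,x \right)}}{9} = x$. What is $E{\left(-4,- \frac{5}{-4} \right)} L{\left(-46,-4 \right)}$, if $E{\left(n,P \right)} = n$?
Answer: $144$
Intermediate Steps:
$L{\left(u,x \right)} = 9 x$
$E{\left(-4,- \frac{5}{-4} \right)} L{\left(-46,-4 \right)} = - 4 \cdot 9 \left(-4\right) = \left(-4\right) \left(-36\right) = 144$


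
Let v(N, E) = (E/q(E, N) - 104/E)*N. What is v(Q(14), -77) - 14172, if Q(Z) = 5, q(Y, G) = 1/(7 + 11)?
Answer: -1624334/77 ≈ -21095.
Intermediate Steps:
q(Y, G) = 1/18
v(N, E) = N*(-104/E + 18*E) (v(N, E) = (E/(1/18) - 104/E)*N = (E*18 - 104/E)*N = (18*E - 104/E)*N = (-104/E + 18*E)*N = N*(-104/E + 18*E))
v(Q(14), -77) - 14172 = (-104*5/(-77) + 18*(-77)*5) - 14172 = (-104*5*(-1/77) - 6930) - 14172 = (520/77 - 6930) - 14172 = -533090/77 - 14172 = -1624334/77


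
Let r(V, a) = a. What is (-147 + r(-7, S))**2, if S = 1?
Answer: 21316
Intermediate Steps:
(-147 + r(-7, S))**2 = (-147 + 1)**2 = (-146)**2 = 21316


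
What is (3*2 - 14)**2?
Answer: 64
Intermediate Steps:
(3*2 - 14)**2 = (6 - 14)**2 = (-8)**2 = 64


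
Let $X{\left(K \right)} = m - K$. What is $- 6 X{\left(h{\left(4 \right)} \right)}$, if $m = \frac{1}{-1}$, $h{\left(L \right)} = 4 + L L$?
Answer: $126$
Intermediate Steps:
$h{\left(L \right)} = 4 + L^{2}$
$m = -1$
$X{\left(K \right)} = -1 - K$
$- 6 X{\left(h{\left(4 \right)} \right)} = - 6 \left(-1 - \left(4 + 4^{2}\right)\right) = - 6 \left(-1 - \left(4 + 16\right)\right) = - 6 \left(-1 - 20\right) = \left(-6\right) \left(-21\right) = 126$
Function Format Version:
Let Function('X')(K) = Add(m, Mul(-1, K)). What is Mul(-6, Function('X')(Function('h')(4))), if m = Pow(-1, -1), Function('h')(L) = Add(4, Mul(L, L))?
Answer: 126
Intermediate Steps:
Function('h')(L) = Add(4, Pow(L, 2))
m = -1
Function('X')(K) = Add(-1, Mul(-1, K))
Mul(-6, Function('X')(Function('h')(4))) = Mul(-6, Add(-1, Mul(-1, Add(4, Pow(4, 2))))) = Mul(-6, Add(-1, Mul(-1, Add(4, 16)))) = Mul(-6, Add(-1, Mul(-1, 20))) = Mul(-6, Add(-1, -20)) = Mul(-6, -21) = 126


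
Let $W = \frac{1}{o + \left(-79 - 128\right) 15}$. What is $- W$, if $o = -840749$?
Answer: $\frac{1}{843854} \approx 1.185 \cdot 10^{-6}$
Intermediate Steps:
$W = - \frac{1}{843854}$ ($W = \frac{1}{-840749 + \left(-79 - 128\right) 15} = \frac{1}{-840749 - 3105} = \frac{1}{-843854} = - \frac{1}{843854} \approx -1.185 \cdot 10^{-6}$)
$- W = \left(-1\right) \left(- \frac{1}{843854}\right) = \frac{1}{843854}$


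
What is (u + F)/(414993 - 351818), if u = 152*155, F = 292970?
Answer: 63306/12635 ≈ 5.0104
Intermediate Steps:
u = 23560
(u + F)/(414993 - 351818) = (23560 + 292970)/(414993 - 351818) = 316530/63175 = 316530*(1/63175) = 63306/12635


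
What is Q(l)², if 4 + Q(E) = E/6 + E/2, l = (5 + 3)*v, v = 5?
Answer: 4624/9 ≈ 513.78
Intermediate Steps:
l = 40 (l = (5 + 3)*5 = 8*5 = 40)
Q(E) = -4 + 2*E/3 (Q(E) = -4 + (E/6 + E/2) = -4 + 2*E/3)
Q(l)² = (-4 + (⅔)*40)² = (-4 + 80/3)² = (68/3)² = 4624/9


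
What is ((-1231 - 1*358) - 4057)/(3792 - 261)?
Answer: -1882/1177 ≈ -1.5990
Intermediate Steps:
((-1231 - 1*358) - 4057)/(3792 - 261) = ((-1231 - 358) - 4057)/3531 = (-1589 - 4057)*(1/3531) = -5646*1/3531 = -1882/1177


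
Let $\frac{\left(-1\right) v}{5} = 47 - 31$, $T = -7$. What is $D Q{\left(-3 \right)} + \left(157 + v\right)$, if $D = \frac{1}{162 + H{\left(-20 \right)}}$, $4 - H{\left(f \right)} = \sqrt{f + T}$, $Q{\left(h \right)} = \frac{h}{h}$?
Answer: $\frac{2124057}{27583} + \frac{3 i \sqrt{3}}{27583} \approx 77.006 + 0.00018838 i$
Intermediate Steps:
$Q{\left(h \right)} = 1$
$v = -80$ ($v = - 5 \left(47 - 31\right) = \left(-5\right) 16 = -80$)
$H{\left(f \right)} = 4 - \sqrt{-7 + f}$ ($H{\left(f \right)} = 4 - \sqrt{f - 7} = 4 - \sqrt{-7 + f}$)
$D = \frac{1}{166 - 3 i \sqrt{3}}$ ($D = \frac{1}{162 + \left(4 - \sqrt{-7 - 20}\right)} = \frac{1}{162 + \left(4 - \sqrt{-27}\right)} = \frac{1}{162 + \left(4 - 3 i \sqrt{3}\right)} = \frac{1}{166 - 3 i \sqrt{3}} \approx 0.0060182 + 0.00018838 i$)
$D Q{\left(-3 \right)} + \left(157 + v\right) = \left(\frac{166}{27583} + \frac{3 i \sqrt{3}}{27583}\right) 1 + \left(157 - 80\right) = \left(\frac{166}{27583} + \frac{3 i \sqrt{3}}{27583}\right) + 77 = \frac{2124057}{27583} + \frac{3 i \sqrt{3}}{27583}$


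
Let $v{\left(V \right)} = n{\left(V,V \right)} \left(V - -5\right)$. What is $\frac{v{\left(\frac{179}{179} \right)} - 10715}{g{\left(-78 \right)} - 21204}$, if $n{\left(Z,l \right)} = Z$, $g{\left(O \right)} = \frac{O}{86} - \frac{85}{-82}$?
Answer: $\frac{37759934}{74764847} \approx 0.50505$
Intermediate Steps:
$g{\left(O \right)} = \frac{85}{82} + \frac{O}{86}$ ($g{\left(O \right)} = O \frac{1}{86} - - \frac{85}{82} = \frac{O}{86} + \frac{85}{82} = \frac{85}{82} + \frac{O}{86}$)
$v{\left(V \right)} = V \left(5 + V\right)$ ($v{\left(V \right)} = V \left(V - -5\right) = V \left(V + 5\right) = V \left(5 + V\right)$)
$\frac{v{\left(\frac{179}{179} \right)} - 10715}{g{\left(-78 \right)} - 21204} = \frac{\frac{179}{179} \left(5 + \frac{179}{179}\right) - 10715}{\left(\frac{85}{82} + \frac{1}{86} \left(-78\right)\right) - 21204} = \frac{179 \cdot \frac{1}{179} \left(5 + 179 \cdot \frac{1}{179}\right) - 10715}{\left(\frac{85}{82} - \frac{39}{43}\right) - 21204} = \frac{1 \left(5 + 1\right) - 10715}{\frac{457}{3526} - 21204} = \frac{1 \cdot 6 - 10715}{- \frac{74764847}{3526}} = \left(6 - 10715\right) \left(- \frac{3526}{74764847}\right) = \left(-10709\right) \left(- \frac{3526}{74764847}\right) = \frac{37759934}{74764847}$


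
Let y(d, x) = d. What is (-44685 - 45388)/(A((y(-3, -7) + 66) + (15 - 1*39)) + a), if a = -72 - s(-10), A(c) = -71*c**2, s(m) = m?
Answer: 90073/108053 ≈ 0.83360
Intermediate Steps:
a = -62 (a = -72 - 1*(-10) = -72 + 10 = -62)
(-44685 - 45388)/(A((y(-3, -7) + 66) + (15 - 1*39)) + a) = (-44685 - 45388)/(-71*((-3 + 66) + (15 - 1*39))**2 - 62) = -90073/(-71*(63 + (15 - 39))**2 - 62) = -90073/(-71*(63 - 24)**2 - 62) = -90073/(-71*39**2 - 62) = -90073/(-71*1521 - 62) = -90073/(-107991 - 62) = -90073/(-108053) = -90073*(-1/108053) = 90073/108053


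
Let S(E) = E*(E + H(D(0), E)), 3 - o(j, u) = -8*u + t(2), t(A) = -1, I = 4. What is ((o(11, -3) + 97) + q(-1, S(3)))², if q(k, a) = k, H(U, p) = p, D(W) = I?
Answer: 5776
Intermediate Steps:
D(W) = 4
o(j, u) = 4 + 8*u (o(j, u) = 3 - (-8*u - 1) = 3 - (-1 - 8*u) = 3 + (1 + 8*u) = 4 + 8*u)
S(E) = 2*E² (S(E) = E*(E + E) = E*(2*E) = 2*E²)
((o(11, -3) + 97) + q(-1, S(3)))² = (((4 + 8*(-3)) + 97) - 1)² = (((4 - 24) + 97) - 1)² = ((-20 + 97) - 1)² = (77 - 1)² = 76² = 5776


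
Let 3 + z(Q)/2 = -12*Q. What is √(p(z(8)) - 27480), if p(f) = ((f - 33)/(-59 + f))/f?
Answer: I*√65340965514/1542 ≈ 165.77*I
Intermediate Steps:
z(Q) = -6 - 24*Q (z(Q) = -6 + 2*(-12*Q) = -6 - 24*Q)
p(f) = (-33 + f)/(f*(-59 + f)) (p(f) = ((-33 + f)/(-59 + f))/f = (-33 + f)/(f*(-59 + f)))
√(p(z(8)) - 27480) = √((-33 + (-6 - 24*8))/((-6 - 24*8)*(-59 + (-6 - 24*8))) - 27480) = √((-33 + (-6 - 192))/((-6 - 192)*(-59 + (-6 - 192))) - 27480) = √((-33 - 198)/((-198)*(-59 - 198)) - 27480) = √(-1/198*(-231)/(-257) - 27480) = √(-1/198*(-1/257)*(-231) - 27480) = √(-7/1542 - 27480) = √(-42374167/1542) = I*√65340965514/1542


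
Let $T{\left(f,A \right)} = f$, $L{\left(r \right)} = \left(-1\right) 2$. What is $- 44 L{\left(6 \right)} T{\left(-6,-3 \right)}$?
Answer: $-528$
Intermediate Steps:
$L{\left(r \right)} = -2$
$- 44 L{\left(6 \right)} T{\left(-6,-3 \right)} = \left(-44\right) \left(-2\right) \left(-6\right) = 88 \left(-6\right) = -528$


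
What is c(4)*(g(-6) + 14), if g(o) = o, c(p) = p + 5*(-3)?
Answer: -88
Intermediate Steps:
c(p) = -15 + p (c(p) = p - 15 = -15 + p)
c(4)*(g(-6) + 14) = (-15 + 4)*(-6 + 14) = -11*8 = -88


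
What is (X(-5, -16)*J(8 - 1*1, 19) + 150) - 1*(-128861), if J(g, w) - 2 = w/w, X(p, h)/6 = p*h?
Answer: 130451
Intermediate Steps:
X(p, h) = 6*h*p (X(p, h) = 6*(p*h) = 6*(h*p) = 6*h*p)
J(g, w) = 3 (J(g, w) = 2 + w/w = 2 + 1 = 3)
(X(-5, -16)*J(8 - 1*1, 19) + 150) - 1*(-128861) = ((6*(-16)*(-5))*3 + 150) - 1*(-128861) = (480*3 + 150) + 128861 = (1440 + 150) + 128861 = 1590 + 128861 = 130451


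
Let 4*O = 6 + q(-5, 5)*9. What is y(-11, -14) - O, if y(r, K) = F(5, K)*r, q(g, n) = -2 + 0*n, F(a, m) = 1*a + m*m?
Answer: -2208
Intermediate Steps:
F(a, m) = a + m²
q(g, n) = -2 (q(g, n) = -2 + 0 = -2)
y(r, K) = r*(5 + K²) (y(r, K) = (5 + K²)*r = r*(5 + K²))
O = -3 (O = (6 - 2*9)/4 = (6 - 18)/4 = (¼)*(-12) = -3)
y(-11, -14) - O = -11*(5 + (-14)²) - 1*(-3) = -11*(5 + 196) + 3 = -11*201 + 3 = -2211 + 3 = -2208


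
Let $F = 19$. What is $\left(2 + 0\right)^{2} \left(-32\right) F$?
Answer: $-2432$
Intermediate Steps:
$\left(2 + 0\right)^{2} \left(-32\right) F = \left(2 + 0\right)^{2} \left(-32\right) 19 = 2^{2} \left(-32\right) 19 = 4 \left(-32\right) 19 = \left(-128\right) 19 = -2432$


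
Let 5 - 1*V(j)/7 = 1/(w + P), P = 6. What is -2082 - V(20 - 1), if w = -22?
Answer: -33879/16 ≈ -2117.4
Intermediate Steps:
V(j) = 567/16 (V(j) = 35 - 7/(-22 + 6) = 35 - 7/(-16) = 35 - 7*(-1/16) = 35 + 7/16 = 567/16)
-2082 - V(20 - 1) = -2082 - 1*567/16 = -2082 - 567/16 = -33879/16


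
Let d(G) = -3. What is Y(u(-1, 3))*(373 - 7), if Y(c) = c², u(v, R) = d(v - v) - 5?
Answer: 23424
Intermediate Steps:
u(v, R) = -8 (u(v, R) = -3 - 5 = -8)
Y(u(-1, 3))*(373 - 7) = (-8)²*(373 - 7) = 64*366 = 23424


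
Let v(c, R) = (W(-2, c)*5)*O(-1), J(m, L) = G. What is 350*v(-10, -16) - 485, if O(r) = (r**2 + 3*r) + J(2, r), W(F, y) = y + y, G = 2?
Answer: -485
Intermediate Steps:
W(F, y) = 2*y
J(m, L) = 2
O(r) = 2 + r**2 + 3*r (O(r) = (r**2 + 3*r) + 2 = 2 + r**2 + 3*r)
v(c, R) = 0 (v(c, R) = ((2*c)*5)*(2 + (-1)**2 + 3*(-1)) = (10*c)*(2 + 1 - 3) = (10*c)*0 = 0)
350*v(-10, -16) - 485 = 350*0 - 485 = 0 - 485 = -485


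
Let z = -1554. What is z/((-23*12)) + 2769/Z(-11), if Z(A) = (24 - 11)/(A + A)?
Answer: -215297/46 ≈ -4680.4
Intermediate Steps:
Z(A) = 13/(2*A) (Z(A) = 13/((2*A)) = 13*(1/(2*A)) = 13/(2*A))
z/((-23*12)) + 2769/Z(-11) = -1554/((-23*12)) + 2769/(((13/2)/(-11))) = -1554/(-276) + 2769/(((13/2)*(-1/11))) = -1554*(-1/276) + 2769/(-13/22) = 259/46 + 2769*(-22/13) = 259/46 - 4686 = -215297/46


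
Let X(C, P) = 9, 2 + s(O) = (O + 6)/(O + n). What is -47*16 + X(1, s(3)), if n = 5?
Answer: -743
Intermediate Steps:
s(O) = -2 + (6 + O)/(5 + O) (s(O) = -2 + (O + 6)/(O + 5) = -2 + (6 + O)/(5 + O))
-47*16 + X(1, s(3)) = -47*16 + 9 = -752 + 9 = -743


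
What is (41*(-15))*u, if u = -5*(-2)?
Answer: -6150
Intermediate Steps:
u = 10
(41*(-15))*u = (41*(-15))*10 = -615*10 = -6150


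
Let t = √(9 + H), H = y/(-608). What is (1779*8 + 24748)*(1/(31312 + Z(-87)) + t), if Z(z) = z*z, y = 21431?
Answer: 38980/38881 + 9745*I*√606442/38 ≈ 1.0025 + 1.9971e+5*I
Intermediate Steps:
Z(z) = z²
H = -21431/608 (H = 21431/(-608) = 21431*(-1/608) = -21431/608 ≈ -35.248)
t = I*√606442/152 (t = √(9 - 21431/608) = √(-15959/608) = I*√606442/152 ≈ 5.1233*I)
(1779*8 + 24748)*(1/(31312 + Z(-87)) + t) = (1779*8 + 24748)*(1/(31312 + (-87)²) + I*√606442/152) = (14232 + 24748)*(1/(31312 + 7569) + I*√606442/152) = 38980*(1/38881 + I*√606442/152) = 38980/38881 + 9745*I*√606442/38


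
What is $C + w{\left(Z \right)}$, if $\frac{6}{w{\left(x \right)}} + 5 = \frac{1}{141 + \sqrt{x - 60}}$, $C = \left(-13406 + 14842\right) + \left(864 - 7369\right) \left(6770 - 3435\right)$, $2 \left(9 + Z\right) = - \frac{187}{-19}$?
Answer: $\frac{3 \left(- 36154567 \sqrt{92530} + 193441395292 i\right)}{- 26752 i + 5 \sqrt{92530}} \approx -2.1693 \cdot 10^{7}$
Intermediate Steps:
$Z = - \frac{155}{38}$ ($Z = -9 + \frac{\left(-187\right) \frac{1}{-19}}{2} = -9 + \frac{\left(-187\right) \left(- \frac{1}{19}\right)}{2} = -9 + \frac{1}{2} \cdot \frac{187}{19} = -9 + \frac{187}{38} = - \frac{155}{38} \approx -4.0789$)
$C = -21692739$ ($C = 1436 - 21694175 = -21692739$)
$w{\left(x \right)} = \frac{6}{-5 + \frac{1}{141 + \sqrt{-60 + x}}}$ ($w{\left(x \right)} = \frac{6}{-5 + \frac{1}{141 + \sqrt{x - 60}}} = \frac{6}{-5 + \frac{1}{141 + \sqrt{-60 + x}}}$)
$C + w{\left(Z \right)} = -21692739 + \frac{6 \left(-141 - \sqrt{-60 - \frac{155}{38}}\right)}{704 + 5 \sqrt{-60 - \frac{155}{38}}} = -21692739 + \frac{6 \left(-141 - \sqrt{- \frac{2435}{38}}\right)}{704 + 5 \sqrt{- \frac{2435}{38}}} = -21692739 + \frac{6 \left(-141 - \frac{i \sqrt{92530}}{38}\right)}{704 + 5 \frac{i \sqrt{92530}}{38}} = -21692739 + \frac{6 \left(-141 - \frac{i \sqrt{92530}}{38}\right)}{704 + \frac{5 i \sqrt{92530}}{38}}$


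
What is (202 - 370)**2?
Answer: 28224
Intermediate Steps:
(202 - 370)**2 = (-168)**2 = 28224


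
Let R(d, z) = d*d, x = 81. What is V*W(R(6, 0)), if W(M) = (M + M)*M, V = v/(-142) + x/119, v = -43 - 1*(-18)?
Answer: 18762192/8449 ≈ 2220.6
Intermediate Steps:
v = -25 (v = -43 + 18 = -25)
R(d, z) = d²
V = 14477/16898 (V = -25/(-142) + 81/119 = -25*(-1/142) + 81*(1/119) = 25/142 + 81/119 = 14477/16898 ≈ 0.85673)
W(M) = 2*M² (W(M) = (2*M)*M = 2*M²)
V*W(R(6, 0)) = 14477*(2*(6²)²)/16898 = 14477*(2*36²)/16898 = 14477*(2*1296)/16898 = (14477/16898)*2592 = 18762192/8449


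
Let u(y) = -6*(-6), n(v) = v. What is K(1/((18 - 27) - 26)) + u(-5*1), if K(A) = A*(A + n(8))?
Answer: 43821/1225 ≈ 35.772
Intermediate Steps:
u(y) = 36
K(A) = A*(8 + A) (K(A) = A*(A + 8) = A*(8 + A))
K(1/((18 - 27) - 26)) + u(-5*1) = (8 + 1/((18 - 27) - 26))/((18 - 27) - 26) + 36 = (8 + 1/(-9 - 26))/(-9 - 26) + 36 = (8 + 1/(-35))/(-35) + 36 = -(8 - 1/35)/35 + 36 = -1/35*279/35 + 36 = -279/1225 + 36 = 43821/1225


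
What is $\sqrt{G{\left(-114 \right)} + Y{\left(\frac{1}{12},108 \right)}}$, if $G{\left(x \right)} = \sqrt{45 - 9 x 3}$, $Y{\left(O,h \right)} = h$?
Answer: $\sqrt{108 + 3 \sqrt{347}} \approx 12.802$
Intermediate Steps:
$G{\left(x \right)} = \sqrt{45 - 27 x}$ ($G{\left(x \right)} = \sqrt{45 - 9 \cdot 3 x} = \sqrt{45 - 27 x}$)
$\sqrt{G{\left(-114 \right)} + Y{\left(\frac{1}{12},108 \right)}} = \sqrt{3 \sqrt{5 - -342} + 108} = \sqrt{3 \sqrt{5 + 342} + 108} = \sqrt{3 \sqrt{347} + 108} = \sqrt{108 + 3 \sqrt{347}}$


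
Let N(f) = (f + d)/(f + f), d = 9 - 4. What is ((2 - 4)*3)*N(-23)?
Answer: -54/23 ≈ -2.3478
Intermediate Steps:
d = 5
N(f) = (5 + f)/(2*f) (N(f) = (f + 5)/(f + f) = (5 + f)/((2*f)) = (5 + f)*(1/(2*f)) = (5 + f)/(2*f))
((2 - 4)*3)*N(-23) = ((2 - 4)*3)*((½)*(5 - 23)/(-23)) = (-2*3)*((½)*(-1/23)*(-18)) = -6*9/23 = -54/23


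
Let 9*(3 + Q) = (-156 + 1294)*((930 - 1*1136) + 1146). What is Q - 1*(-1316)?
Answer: 1081537/9 ≈ 1.2017e+5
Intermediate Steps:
Q = 1069693/9 (Q = -3 + ((-156 + 1294)*((930 - 1*1136) + 1146))/9 = -3 + (1138*((930 - 1136) + 1146))/9 = -3 + (1138*(-206 + 1146))/9 = -3 + (1138*940)/9 = -3 + (⅑)*1069720 = -3 + 1069720/9 = 1069693/9 ≈ 1.1885e+5)
Q - 1*(-1316) = 1069693/9 - 1*(-1316) = 1069693/9 + 1316 = 1081537/9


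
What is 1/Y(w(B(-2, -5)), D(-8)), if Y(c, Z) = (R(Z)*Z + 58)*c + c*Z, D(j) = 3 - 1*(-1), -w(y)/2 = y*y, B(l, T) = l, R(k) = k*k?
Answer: -1/1008 ≈ -0.00099206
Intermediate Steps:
R(k) = k²
w(y) = -2*y² (w(y) = -2*y*y = -2*y²)
D(j) = 4 (D(j) = 3 + 1 = 4)
Y(c, Z) = Z*c + c*(58 + Z³) (Y(c, Z) = (Z²*Z + 58)*c + c*Z = (Z³ + 58)*c + Z*c = (58 + Z³)*c + Z*c = c*(58 + Z³) + Z*c = Z*c + c*(58 + Z³))
1/Y(w(B(-2, -5)), D(-8)) = 1/((-2*(-2)²)*(58 + 4 + 4³)) = 1/((-2*4)*(58 + 4 + 64)) = 1/(-8*126) = 1/(-1008) = -1/1008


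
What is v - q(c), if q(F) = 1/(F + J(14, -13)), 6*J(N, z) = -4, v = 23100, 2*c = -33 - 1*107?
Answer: 4897203/212 ≈ 23100.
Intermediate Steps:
c = -70 (c = (-33 - 1*107)/2 = (-33 - 107)/2 = (½)*(-140) = -70)
J(N, z) = -⅔ (J(N, z) = (⅙)*(-4) = -⅔)
q(F) = 1/(-⅔ + F) (q(F) = 1/(F - ⅔) = 1/(-⅔ + F))
v - q(c) = 23100 - 3/(-2 + 3*(-70)) = 23100 - 3/(-2 - 210) = 23100 - 3/(-212) = 23100 - 3*(-1)/212 = 23100 - 1*(-3/212) = 23100 + 3/212 = 4897203/212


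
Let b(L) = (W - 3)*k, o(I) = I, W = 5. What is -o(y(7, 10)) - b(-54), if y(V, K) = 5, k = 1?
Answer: -7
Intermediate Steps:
b(L) = 2 (b(L) = (5 - 3)*1 = 2*1 = 2)
-o(y(7, 10)) - b(-54) = -1*5 - 1*2 = -5 - 2 = -7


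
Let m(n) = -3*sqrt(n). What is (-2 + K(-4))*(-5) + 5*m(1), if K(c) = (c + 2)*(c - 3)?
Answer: -75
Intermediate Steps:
K(c) = (-3 + c)*(2 + c) (K(c) = (2 + c)*(-3 + c) = (-3 + c)*(2 + c))
(-2 + K(-4))*(-5) + 5*m(1) = (-2 + (-6 + (-4)**2 - 1*(-4)))*(-5) + 5*(-3*sqrt(1)) = (-2 + (-6 + 16 + 4))*(-5) + 5*(-3*1) = (-2 + 14)*(-5) + 5*(-3) = 12*(-5) - 15 = -60 - 15 = -75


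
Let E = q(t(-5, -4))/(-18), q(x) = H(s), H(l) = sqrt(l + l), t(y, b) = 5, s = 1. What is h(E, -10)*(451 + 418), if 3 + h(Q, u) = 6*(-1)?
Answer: -7821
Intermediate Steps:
H(l) = sqrt(2)*sqrt(l) (H(l) = sqrt(2*l) = sqrt(2)*sqrt(l))
q(x) = sqrt(2) (q(x) = sqrt(2)*sqrt(1) = sqrt(2)*1 = sqrt(2))
E = -sqrt(2)/18 (E = sqrt(2)/(-18) = sqrt(2)*(-1/18) = -sqrt(2)/18 ≈ -0.078567)
h(Q, u) = -9 (h(Q, u) = -3 + 6*(-1) = -3 - 6 = -9)
h(E, -10)*(451 + 418) = -9*(451 + 418) = -9*869 = -7821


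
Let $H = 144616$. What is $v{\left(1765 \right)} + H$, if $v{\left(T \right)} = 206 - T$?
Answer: $143057$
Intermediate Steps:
$v{\left(1765 \right)} + H = \left(206 - 1765\right) + 144616 = -1559 + 144616 = 143057$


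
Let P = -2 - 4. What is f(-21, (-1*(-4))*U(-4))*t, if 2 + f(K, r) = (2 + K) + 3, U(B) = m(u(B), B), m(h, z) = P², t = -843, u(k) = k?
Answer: 15174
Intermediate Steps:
P = -6
m(h, z) = 36 (m(h, z) = (-6)² = 36)
U(B) = 36
f(K, r) = 3 + K (f(K, r) = -2 + ((2 + K) + 3) = -2 + (5 + K) = 3 + K)
f(-21, (-1*(-4))*U(-4))*t = (3 - 21)*(-843) = -18*(-843) = 15174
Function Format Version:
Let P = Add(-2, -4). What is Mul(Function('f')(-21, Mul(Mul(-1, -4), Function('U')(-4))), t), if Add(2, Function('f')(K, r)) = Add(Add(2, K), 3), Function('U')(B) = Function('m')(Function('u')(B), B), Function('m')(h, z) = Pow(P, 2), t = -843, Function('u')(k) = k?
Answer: 15174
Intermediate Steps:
P = -6
Function('m')(h, z) = 36 (Function('m')(h, z) = Pow(-6, 2) = 36)
Function('U')(B) = 36
Function('f')(K, r) = Add(3, K) (Function('f')(K, r) = Add(-2, Add(Add(2, K), 3)) = Add(-2, Add(5, K)) = Add(3, K))
Mul(Function('f')(-21, Mul(Mul(-1, -4), Function('U')(-4))), t) = Mul(Add(3, -21), -843) = Mul(-18, -843) = 15174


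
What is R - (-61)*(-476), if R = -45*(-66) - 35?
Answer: -26101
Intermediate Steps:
R = 2935 (R = 2970 - 35 = 2935)
R - (-61)*(-476) = 2935 - (-61)*(-476) = 2935 - 1*29036 = 2935 - 29036 = -26101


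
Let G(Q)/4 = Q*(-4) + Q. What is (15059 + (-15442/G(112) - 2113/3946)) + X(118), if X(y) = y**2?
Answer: 5491686859/189408 ≈ 28994.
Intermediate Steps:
G(Q) = -12*Q (G(Q) = 4*(Q*(-4) + Q) = 4*(-4*Q + Q) = 4*(-3*Q) = -12*Q)
(15059 + (-15442/G(112) - 2113/3946)) + X(118) = (15059 + (-15442/((-12*112)) - 2113/3946)) + 118**2 = (15059 + (-15442/(-1344) - 2113*1/3946)) + 13924 = (15059 + (-15442*(-1/1344) - 2113/3946)) + 13924 = (15059 + (1103/96 - 2113/3946)) + 13924 = (15059 + 2074795/189408) + 13924 = 2854369867/189408 + 13924 = 5491686859/189408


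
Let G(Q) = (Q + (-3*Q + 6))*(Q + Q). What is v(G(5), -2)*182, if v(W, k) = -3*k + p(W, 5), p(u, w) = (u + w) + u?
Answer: -12558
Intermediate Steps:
p(u, w) = w + 2*u
G(Q) = 2*Q*(6 - 2*Q) (G(Q) = (Q + (6 - 3*Q))*(2*Q) = (6 - 2*Q)*(2*Q) = 2*Q*(6 - 2*Q))
v(W, k) = 5 - 3*k + 2*W (v(W, k) = -3*k + (5 + 2*W) = 5 - 3*k + 2*W)
v(G(5), -2)*182 = (5 - 3*(-2) + 2*(4*5*(3 - 1*5)))*182 = (5 + 6 + 2*(4*5*(3 - 5)))*182 = (5 + 6 + 2*(4*5*(-2)))*182 = (5 + 6 + 2*(-40))*182 = (5 + 6 - 80)*182 = -69*182 = -12558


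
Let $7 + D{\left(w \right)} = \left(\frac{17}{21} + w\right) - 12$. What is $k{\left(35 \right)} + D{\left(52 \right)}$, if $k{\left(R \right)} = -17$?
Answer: $\frac{353}{21} \approx 16.81$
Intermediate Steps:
$D{\left(w \right)} = - \frac{382}{21} + w$ ($D{\left(w \right)} = -7 + \left(\left(\frac{17}{21} + w\right) - 12\right) = -7 + \left(- \frac{235}{21} + w\right) = - \frac{382}{21} + w$)
$k{\left(35 \right)} + D{\left(52 \right)} = -17 + \left(- \frac{382}{21} + 52\right) = -17 + \frac{710}{21} = \frac{353}{21}$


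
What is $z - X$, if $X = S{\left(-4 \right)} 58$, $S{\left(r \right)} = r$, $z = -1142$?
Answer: $-910$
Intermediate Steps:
$X = -232$ ($X = \left(-4\right) 58 = -232$)
$z - X = -1142 - -232 = -1142 + 232 = -910$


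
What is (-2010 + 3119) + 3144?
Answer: 4253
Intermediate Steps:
(-2010 + 3119) + 3144 = 1109 + 3144 = 4253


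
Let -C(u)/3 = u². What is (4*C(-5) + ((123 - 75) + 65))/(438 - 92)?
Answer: -187/346 ≈ -0.54046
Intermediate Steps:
C(u) = -3*u²
(4*C(-5) + ((123 - 75) + 65))/(438 - 92) = (4*(-3*(-5)²) + ((123 - 75) + 65))/(438 - 92) = (4*(-3*25) + (48 + 65))/346 = (4*(-75) + 113)*(1/346) = (-300 + 113)*(1/346) = -187*1/346 = -187/346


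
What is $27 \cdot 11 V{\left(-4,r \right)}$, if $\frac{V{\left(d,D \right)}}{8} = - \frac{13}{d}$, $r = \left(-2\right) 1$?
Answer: $7722$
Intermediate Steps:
$r = -2$
$V{\left(d,D \right)} = - \frac{104}{d}$ ($V{\left(d,D \right)} = 8 \left(- \frac{13}{d}\right) = - \frac{104}{d}$)
$27 \cdot 11 V{\left(-4,r \right)} = 27 \cdot 11 \left(- \frac{104}{-4}\right) = 297 \left(\left(-104\right) \left(- \frac{1}{4}\right)\right) = 297 \cdot 26 = 7722$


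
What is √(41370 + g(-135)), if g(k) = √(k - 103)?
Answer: √(41370 + I*√238) ≈ 203.4 + 0.0379*I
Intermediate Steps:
g(k) = √(-103 + k)
√(41370 + g(-135)) = √(41370 + √(-103 - 135)) = √(41370 + √(-238)) = √(41370 + I*√238)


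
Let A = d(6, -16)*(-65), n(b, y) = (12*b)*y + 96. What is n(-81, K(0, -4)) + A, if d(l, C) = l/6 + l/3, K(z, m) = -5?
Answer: 4761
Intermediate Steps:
n(b, y) = 96 + 12*b*y (n(b, y) = 12*b*y + 96 = 96 + 12*b*y)
d(l, C) = l/2 (d(l, C) = l*(1/6) + l*(1/3) = l/6 + l/3 = l/2)
A = -195 (A = ((1/2)*6)*(-65) = 3*(-65) = -195)
n(-81, K(0, -4)) + A = (96 + 12*(-81)*(-5)) - 195 = (96 + 4860) - 195 = 4956 - 195 = 4761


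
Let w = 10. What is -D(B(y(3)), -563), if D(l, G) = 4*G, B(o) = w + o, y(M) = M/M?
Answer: 2252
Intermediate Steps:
y(M) = 1
B(o) = 10 + o
-D(B(y(3)), -563) = -4*(-563) = -1*(-2252) = 2252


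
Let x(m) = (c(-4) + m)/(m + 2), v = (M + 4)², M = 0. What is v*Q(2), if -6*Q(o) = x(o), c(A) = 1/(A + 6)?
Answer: -5/3 ≈ -1.6667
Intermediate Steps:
c(A) = 1/(6 + A)
v = 16 (v = (0 + 4)² = 4² = 16)
x(m) = (½ + m)/(2 + m) (x(m) = (1/(6 - 4) + m)/(m + 2) = (1/2 + m)/(2 + m) = (½ + m)/(2 + m))
Q(o) = -(½ + o)/(6*(2 + o))
v*Q(2) = 16*((-1 - 2*2)/(12*(2 + 2))) = 16*((1/12)*(-1 - 4)/4) = 16*((1/12)*(¼)*(-5)) = 16*(-5/48) = -5/3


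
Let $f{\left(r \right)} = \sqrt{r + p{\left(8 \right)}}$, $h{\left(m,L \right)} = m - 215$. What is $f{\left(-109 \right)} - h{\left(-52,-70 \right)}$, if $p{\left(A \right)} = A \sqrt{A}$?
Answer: $267 + \sqrt{-109 + 16 \sqrt{2}} \approx 267.0 + 9.2937 i$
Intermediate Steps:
$h{\left(m,L \right)} = -215 + m$
$p{\left(A \right)} = A^{\frac{3}{2}}$
$f{\left(r \right)} = \sqrt{r + 16 \sqrt{2}}$ ($f{\left(r \right)} = \sqrt{r + 8^{\frac{3}{2}}} = \sqrt{r + 16 \sqrt{2}}$)
$f{\left(-109 \right)} - h{\left(-52,-70 \right)} = \sqrt{-109 + 16 \sqrt{2}} - \left(-215 - 52\right) = \sqrt{-109 + 16 \sqrt{2}} - -267 = \sqrt{-109 + 16 \sqrt{2}} + 267 = 267 + \sqrt{-109 + 16 \sqrt{2}}$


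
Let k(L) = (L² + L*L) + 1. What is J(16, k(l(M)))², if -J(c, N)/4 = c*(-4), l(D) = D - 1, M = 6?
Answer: 65536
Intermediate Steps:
l(D) = -1 + D
k(L) = 1 + 2*L² (k(L) = (L² + L²) + 1 = 2*L² + 1 = 1 + 2*L²)
J(c, N) = 16*c (J(c, N) = -4*c*(-4) = -(-16)*c = 16*c)
J(16, k(l(M)))² = (16*16)² = 256² = 65536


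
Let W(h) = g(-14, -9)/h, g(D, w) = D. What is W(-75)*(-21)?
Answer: -98/25 ≈ -3.9200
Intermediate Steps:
W(h) = -14/h
W(-75)*(-21) = -14/(-75)*(-21) = -14*(-1/75)*(-21) = (14/75)*(-21) = -98/25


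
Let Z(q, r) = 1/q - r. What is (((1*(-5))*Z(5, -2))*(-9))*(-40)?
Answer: -3960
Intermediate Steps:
(((1*(-5))*Z(5, -2))*(-9))*(-40) = (((1*(-5))*(1/5 - 1*(-2)))*(-9))*(-40) = (-5*(⅕ + 2)*(-9))*(-40) = (-5*11/5*(-9))*(-40) = -11*(-9)*(-40) = 99*(-40) = -3960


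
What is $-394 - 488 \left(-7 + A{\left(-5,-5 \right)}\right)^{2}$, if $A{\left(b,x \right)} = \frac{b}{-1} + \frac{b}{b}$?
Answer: $-882$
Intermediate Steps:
$A{\left(b,x \right)} = 1 - b$ ($A{\left(b,x \right)} = b \left(-1\right) + 1 = - b + 1 = 1 - b$)
$-394 - 488 \left(-7 + A{\left(-5,-5 \right)}\right)^{2} = -394 - 488 \left(-7 + \left(1 - -5\right)\right)^{2} = -394 - 488 \left(-7 + \left(1 + 5\right)\right)^{2} = -394 - 488 \left(-7 + 6\right)^{2} = -394 - 488 \left(-1\right)^{2} = -394 - 488 = -882$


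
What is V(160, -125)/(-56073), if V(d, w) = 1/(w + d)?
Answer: -1/1962555 ≈ -5.0954e-7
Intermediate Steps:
V(d, w) = 1/(d + w)
V(160, -125)/(-56073) = 1/((160 - 125)*(-56073)) = -1/56073/35 = (1/35)*(-1/56073) = -1/1962555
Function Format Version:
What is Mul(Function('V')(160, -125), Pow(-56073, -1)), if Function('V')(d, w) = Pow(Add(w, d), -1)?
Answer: Rational(-1, 1962555) ≈ -5.0954e-7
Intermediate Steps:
Function('V')(d, w) = Pow(Add(d, w), -1)
Mul(Function('V')(160, -125), Pow(-56073, -1)) = Mul(Pow(Add(160, -125), -1), Pow(-56073, -1)) = Mul(Pow(35, -1), Rational(-1, 56073)) = Mul(Rational(1, 35), Rational(-1, 56073)) = Rational(-1, 1962555)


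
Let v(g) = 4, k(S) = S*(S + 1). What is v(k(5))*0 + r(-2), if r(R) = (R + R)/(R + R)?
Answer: 1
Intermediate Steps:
k(S) = S*(1 + S)
r(R) = 1 (r(R) = (2*R)/((2*R)) = (2*R)*(1/(2*R)) = 1)
v(k(5))*0 + r(-2) = 4*0 + 1 = 0 + 1 = 1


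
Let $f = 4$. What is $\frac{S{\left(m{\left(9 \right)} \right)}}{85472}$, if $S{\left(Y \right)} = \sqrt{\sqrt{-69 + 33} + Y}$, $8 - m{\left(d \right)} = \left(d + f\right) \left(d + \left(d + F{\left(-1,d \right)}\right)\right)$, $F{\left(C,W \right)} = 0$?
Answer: $\frac{\sqrt{-226 + 6 i}}{85472} \approx 2.3346 \cdot 10^{-6} + 0.0001759 i$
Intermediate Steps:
$m{\left(d \right)} = 8 - 2 d \left(4 + d\right)$ ($m{\left(d \right)} = 8 - \left(d + 4\right) \left(d + \left(d + 0\right)\right) = 8 - \left(4 + d\right) \left(d + d\right) = 8 - \left(4 + d\right) 2 d = 8 - 2 d \left(4 + d\right)$)
$S{\left(Y \right)} = \sqrt{Y + 6 i}$ ($S{\left(Y \right)} = \sqrt{\sqrt{-36} + Y} = \sqrt{6 i + Y} = \sqrt{Y + 6 i}$)
$\frac{S{\left(m{\left(9 \right)} \right)}}{85472} = \frac{\sqrt{\left(8 - 72 - 2 \cdot 9^{2}\right) + 6 i}}{85472} = \sqrt{\left(8 - 72 - 162\right) + 6 i} \frac{1}{85472} = \sqrt{-226 + 6 i} \frac{1}{85472} = \frac{\sqrt{-226 + 6 i}}{85472}$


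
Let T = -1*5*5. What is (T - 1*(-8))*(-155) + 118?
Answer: 2753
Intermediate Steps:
T = -25 (T = -5*5 = -25)
(T - 1*(-8))*(-155) + 118 = (-25 - 1*(-8))*(-155) + 118 = (-25 + 8)*(-155) + 118 = -17*(-155) + 118 = 2635 + 118 = 2753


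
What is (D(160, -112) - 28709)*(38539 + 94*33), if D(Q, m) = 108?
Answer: -1190974241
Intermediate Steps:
(D(160, -112) - 28709)*(38539 + 94*33) = (108 - 28709)*(38539 + 94*33) = -28601*(38539 + 3102) = -28601*41641 = -1190974241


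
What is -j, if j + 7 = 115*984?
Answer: -113153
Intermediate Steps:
j = 113153 (j = -7 + 115*984 = -7 + 113160 = 113153)
-j = -1*113153 = -113153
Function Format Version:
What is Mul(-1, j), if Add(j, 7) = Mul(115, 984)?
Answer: -113153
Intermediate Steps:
j = 113153 (j = Add(-7, Mul(115, 984)) = Add(-7, 113160) = 113153)
Mul(-1, j) = Mul(-1, 113153) = -113153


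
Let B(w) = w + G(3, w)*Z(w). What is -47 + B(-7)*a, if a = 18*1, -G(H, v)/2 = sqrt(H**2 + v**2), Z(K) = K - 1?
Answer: -173 + 288*sqrt(58) ≈ 2020.3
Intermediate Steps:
Z(K) = -1 + K
G(H, v) = -2*sqrt(H**2 + v**2)
a = 18
B(w) = w - 2*sqrt(9 + w**2)*(-1 + w) (B(w) = w + (-2*sqrt(3**2 + w**2))*(-1 + w) = w + (-2*sqrt(9 + w**2))*(-1 + w) = w - 2*sqrt(9 + w**2)*(-1 + w))
-47 + B(-7)*a = -47 + (-7 + 2*sqrt(9 + (-7)**2)*(1 - 1*(-7)))*18 = -47 + (-7 + 2*sqrt(9 + 49)*(1 + 7))*18 = -47 + (-7 + 2*sqrt(58)*8)*18 = -47 + (-7 + 16*sqrt(58))*18 = -47 + (-126 + 288*sqrt(58)) = -173 + 288*sqrt(58)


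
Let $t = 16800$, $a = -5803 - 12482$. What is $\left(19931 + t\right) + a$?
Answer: $18446$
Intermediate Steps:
$a = -18285$ ($a = -5803 - 12482 = -18285$)
$\left(19931 + t\right) + a = \left(19931 + 16800\right) - 18285 = 36731 - 18285 = 18446$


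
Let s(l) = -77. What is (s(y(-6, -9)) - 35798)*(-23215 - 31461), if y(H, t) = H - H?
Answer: 1961501500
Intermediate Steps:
y(H, t) = 0
(s(y(-6, -9)) - 35798)*(-23215 - 31461) = (-77 - 35798)*(-23215 - 31461) = -35875*(-54676) = 1961501500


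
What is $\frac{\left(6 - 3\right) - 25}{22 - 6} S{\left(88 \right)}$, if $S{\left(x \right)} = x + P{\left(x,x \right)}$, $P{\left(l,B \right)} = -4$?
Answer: $- \frac{231}{2} \approx -115.5$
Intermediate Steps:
$S{\left(x \right)} = -4 + x$ ($S{\left(x \right)} = x - 4 = -4 + x$)
$\frac{\left(6 - 3\right) - 25}{22 - 6} S{\left(88 \right)} = \frac{\left(6 - 3\right) - 25}{22 - 6} \left(-4 + 88\right) = \frac{3 - 25}{16} \cdot 84 = \left(-22\right) \frac{1}{16} \cdot 84 = \left(- \frac{11}{8}\right) 84 = - \frac{231}{2}$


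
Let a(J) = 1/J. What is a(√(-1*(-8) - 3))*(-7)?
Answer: -7*√5/5 ≈ -3.1305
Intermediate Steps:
a(J) = 1/J
a(√(-1*(-8) - 3))*(-7) = -7/√(-1*(-8) - 3) = -7/√(8 - 3) = -7/√5 = (√5/5)*(-7) = -7*√5/5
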